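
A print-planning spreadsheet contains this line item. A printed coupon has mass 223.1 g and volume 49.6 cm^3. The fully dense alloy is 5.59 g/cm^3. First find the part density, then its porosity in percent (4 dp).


rho_part = 223.1 / 49.6 = 4.49798387 g/cm^3
Porosity = (1 - 4.49798387/5.59)*100 = 19.5352 %


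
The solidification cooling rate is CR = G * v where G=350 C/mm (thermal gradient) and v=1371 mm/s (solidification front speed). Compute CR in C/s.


CR = 350 * 1371 = 479850 C/s


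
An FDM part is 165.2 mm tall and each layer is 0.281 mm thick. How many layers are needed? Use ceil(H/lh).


Layers = ceil(165.2/0.281) = 588


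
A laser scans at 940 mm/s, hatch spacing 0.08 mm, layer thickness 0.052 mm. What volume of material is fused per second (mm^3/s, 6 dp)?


Rate = 940 * 0.08 * 0.052 = 3.9104 mm^3/s


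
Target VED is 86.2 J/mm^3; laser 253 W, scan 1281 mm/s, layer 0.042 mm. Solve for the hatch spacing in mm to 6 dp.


h = 253 / (86.2*1281*0.042) = 0.054553 mm


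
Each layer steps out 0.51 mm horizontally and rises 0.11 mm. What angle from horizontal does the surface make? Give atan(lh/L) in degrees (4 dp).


angle = atan(0.11/0.51) = 12.1715 degrees


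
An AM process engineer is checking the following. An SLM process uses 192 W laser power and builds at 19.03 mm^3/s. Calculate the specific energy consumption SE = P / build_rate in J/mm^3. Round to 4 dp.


SE = 192 / 19.03 = 10.0893 J/mm^3


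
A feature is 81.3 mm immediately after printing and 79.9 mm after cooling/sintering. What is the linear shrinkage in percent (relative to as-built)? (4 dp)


Shrinkage = ((81.3-79.9)/81.3)*100 = 1.722 %


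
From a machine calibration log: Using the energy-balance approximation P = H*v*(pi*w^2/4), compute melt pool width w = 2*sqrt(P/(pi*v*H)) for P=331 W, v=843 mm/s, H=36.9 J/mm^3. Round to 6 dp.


w = 2*sqrt(331/(pi*843*36.9)) = 0.116397 mm


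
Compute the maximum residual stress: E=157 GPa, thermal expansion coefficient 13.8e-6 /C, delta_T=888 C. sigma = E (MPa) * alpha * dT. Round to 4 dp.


sigma = 157*1000 * 13.8e-6 * 888 = 1923.9408 MPa


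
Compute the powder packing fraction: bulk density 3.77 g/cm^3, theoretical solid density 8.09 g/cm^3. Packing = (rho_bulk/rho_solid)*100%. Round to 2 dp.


Packing = (3.77/8.09)*100 = 46.6 %


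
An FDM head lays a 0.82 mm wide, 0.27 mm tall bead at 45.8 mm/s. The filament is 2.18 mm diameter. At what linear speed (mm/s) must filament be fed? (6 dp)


Q = 0.82 * 0.27 * 45.8 = 10.14012 mm^3/s
A_fil = pi*(2.18/2)^2 = 3.73252623 mm^2
v_feed = 10.14012 / 3.73252623 = 2.716691 mm/s


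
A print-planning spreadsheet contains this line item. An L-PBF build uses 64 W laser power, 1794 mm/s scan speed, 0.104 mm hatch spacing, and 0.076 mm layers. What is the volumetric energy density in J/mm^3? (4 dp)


E = 64 / (1794*0.104*0.076) = 4.5135 J/mm^3


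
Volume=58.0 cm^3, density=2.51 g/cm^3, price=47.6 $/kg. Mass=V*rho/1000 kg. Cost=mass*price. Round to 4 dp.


Mass = 58.0*2.51/1000 = 0.14558 kg
Cost = 0.14558 * 47.6 = 6.9296 $


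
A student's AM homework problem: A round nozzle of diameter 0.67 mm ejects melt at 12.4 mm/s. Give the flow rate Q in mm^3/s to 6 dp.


A = pi*(0.67/2)^2 = 0.35256524 mm^2
Q = 0.35256524 * 12.4 = 4.371809 mm^3/s


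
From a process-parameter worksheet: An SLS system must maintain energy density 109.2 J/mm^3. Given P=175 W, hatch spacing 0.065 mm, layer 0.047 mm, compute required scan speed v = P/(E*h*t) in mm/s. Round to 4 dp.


v = 175 / (109.2*0.065*0.047) = 524.5709 mm/s


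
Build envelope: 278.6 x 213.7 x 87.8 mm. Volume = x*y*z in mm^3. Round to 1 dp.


V = 278.6 * 213.7 * 87.8 = 5227332.8 mm^3


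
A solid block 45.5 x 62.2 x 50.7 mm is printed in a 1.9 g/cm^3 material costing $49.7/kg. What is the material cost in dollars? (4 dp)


V = 45.5 * 62.2 * 50.7 = 143486.07 mm^3 = 143.48607 cm^3
Mass = 143.48607 * 1.9 / 1000 = 0.27262353 kg
Cost = 0.27262353 * 49.7 = 13.5494 $


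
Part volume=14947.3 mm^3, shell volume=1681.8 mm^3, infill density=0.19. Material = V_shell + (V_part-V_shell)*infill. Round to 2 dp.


V_infill = (14947.3 - 1681.8) * 0.19 = 2520.45
V_total = 1681.8 + 2520.45 = 4202.25 mm^3


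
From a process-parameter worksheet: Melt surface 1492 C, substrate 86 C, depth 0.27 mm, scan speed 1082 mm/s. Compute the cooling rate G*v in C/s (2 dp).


G = (1492-86)/0.27 = 5207.40740741 C/mm
CR = 5207.40740741 * 1082 = 5634414.81 C/s


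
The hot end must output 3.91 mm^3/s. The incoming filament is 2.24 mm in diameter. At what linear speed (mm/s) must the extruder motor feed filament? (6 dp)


A = pi*(2.24/2)^2 = 3.940814
v = 3.91 / 3.940814 = 0.992181 mm/s


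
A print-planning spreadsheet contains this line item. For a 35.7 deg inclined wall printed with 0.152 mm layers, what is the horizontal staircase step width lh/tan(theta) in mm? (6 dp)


step = 0.152 / tan(35.7) = 0.21153 mm


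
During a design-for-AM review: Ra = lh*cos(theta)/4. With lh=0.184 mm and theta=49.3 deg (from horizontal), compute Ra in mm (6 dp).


Ra = 0.184 * cos(49.3) / 4 = 0.029997 mm


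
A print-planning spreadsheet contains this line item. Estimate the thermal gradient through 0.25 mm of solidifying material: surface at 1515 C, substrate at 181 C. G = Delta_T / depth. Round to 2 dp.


G = (1515-181)/0.25 = 5336.0 C/mm


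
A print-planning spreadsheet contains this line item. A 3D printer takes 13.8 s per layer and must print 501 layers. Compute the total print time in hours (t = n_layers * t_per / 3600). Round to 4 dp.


t = 501 * 13.8 / 3600 = 1.9205 hrs


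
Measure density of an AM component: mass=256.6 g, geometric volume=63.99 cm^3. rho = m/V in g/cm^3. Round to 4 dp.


rho = 256.6 / 63.99 = 4.01 g/cm^3


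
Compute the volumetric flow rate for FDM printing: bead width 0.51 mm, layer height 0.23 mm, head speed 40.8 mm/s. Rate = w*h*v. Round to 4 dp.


Rate = 0.51 * 0.23 * 40.8 = 4.7858 mm^3/s


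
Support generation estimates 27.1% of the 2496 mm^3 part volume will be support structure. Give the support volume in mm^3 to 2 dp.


V_support = 2496 * 0.271 = 676.42 mm^3


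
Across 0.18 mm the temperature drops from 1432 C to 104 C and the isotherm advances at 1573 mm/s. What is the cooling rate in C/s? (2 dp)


G = (1432-104)/0.18 = 7377.77777778 C/mm
CR = 7377.77777778 * 1573 = 11605244.44 C/s


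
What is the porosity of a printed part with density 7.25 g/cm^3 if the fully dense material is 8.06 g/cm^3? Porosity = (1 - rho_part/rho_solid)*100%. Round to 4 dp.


Porosity = (1-7.25/8.06)*100 = 10.0496 %


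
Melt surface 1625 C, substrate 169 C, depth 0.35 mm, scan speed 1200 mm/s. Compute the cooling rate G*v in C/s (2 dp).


G = (1625-169)/0.35 = 4160.0 C/mm
CR = 4160.0 * 1200 = 4992000.0 C/s


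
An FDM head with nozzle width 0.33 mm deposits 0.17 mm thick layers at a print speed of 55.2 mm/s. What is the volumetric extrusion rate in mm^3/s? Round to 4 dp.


Rate = 0.33 * 0.17 * 55.2 = 3.0967 mm^3/s


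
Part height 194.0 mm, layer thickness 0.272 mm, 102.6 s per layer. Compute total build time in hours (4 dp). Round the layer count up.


Layers = ceil(194.0/0.272) = 714
t = 714 * 102.6 / 3600 = 20.349 hrs


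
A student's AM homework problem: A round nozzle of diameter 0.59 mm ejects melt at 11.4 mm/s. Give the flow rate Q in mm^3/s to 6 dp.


A = pi*(0.59/2)^2 = 0.2733971 mm^2
Q = 0.2733971 * 11.4 = 3.116727 mm^3/s


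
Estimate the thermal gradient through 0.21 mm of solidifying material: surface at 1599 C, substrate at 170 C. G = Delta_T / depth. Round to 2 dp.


G = (1599-170)/0.21 = 6804.76 C/mm


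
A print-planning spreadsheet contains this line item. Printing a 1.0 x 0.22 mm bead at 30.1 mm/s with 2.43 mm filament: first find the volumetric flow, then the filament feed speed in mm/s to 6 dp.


Q = 1.0 * 0.22 * 30.1 = 6.622 mm^3/s
A_fil = pi*(2.43/2)^2 = 4.63769762 mm^2
v_feed = 6.622 / 4.63769762 = 1.427864 mm/s


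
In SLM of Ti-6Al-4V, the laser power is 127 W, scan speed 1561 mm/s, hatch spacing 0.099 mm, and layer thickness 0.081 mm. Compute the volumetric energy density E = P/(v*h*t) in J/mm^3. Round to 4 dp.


E = 127 / (1561*0.099*0.081) = 10.1457 J/mm^3


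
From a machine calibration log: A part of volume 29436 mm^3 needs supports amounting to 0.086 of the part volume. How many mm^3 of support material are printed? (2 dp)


V_support = 29436 * 0.086 = 2531.5 mm^3


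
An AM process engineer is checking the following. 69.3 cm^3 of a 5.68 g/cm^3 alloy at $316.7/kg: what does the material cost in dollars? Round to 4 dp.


Mass = 69.3*5.68/1000 = 0.393624 kg
Cost = 0.393624 * 316.7 = 124.6607 $


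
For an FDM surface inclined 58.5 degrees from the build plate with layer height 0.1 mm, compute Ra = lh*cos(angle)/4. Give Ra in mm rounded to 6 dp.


Ra = 0.1 * cos(58.5) / 4 = 0.013062 mm


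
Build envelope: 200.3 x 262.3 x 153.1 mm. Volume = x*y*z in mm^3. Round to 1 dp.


V = 200.3 * 262.3 * 153.1 = 8043673.4 mm^3


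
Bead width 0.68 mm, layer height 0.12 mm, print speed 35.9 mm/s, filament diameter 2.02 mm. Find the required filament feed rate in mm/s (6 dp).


Q = 0.68 * 0.12 * 35.9 = 2.92944 mm^3/s
A_fil = pi*(2.02/2)^2 = 3.20473867 mm^2
v_feed = 2.92944 / 3.20473867 = 0.914096 mm/s


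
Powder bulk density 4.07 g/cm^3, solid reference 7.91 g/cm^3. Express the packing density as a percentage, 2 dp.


Packing = (4.07/7.91)*100 = 51.45 %


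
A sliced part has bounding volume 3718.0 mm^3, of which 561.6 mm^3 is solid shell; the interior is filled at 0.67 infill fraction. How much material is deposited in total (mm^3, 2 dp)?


V_infill = (3718.0 - 561.6) * 0.67 = 2114.79
V_total = 561.6 + 2114.79 = 2676.39 mm^3


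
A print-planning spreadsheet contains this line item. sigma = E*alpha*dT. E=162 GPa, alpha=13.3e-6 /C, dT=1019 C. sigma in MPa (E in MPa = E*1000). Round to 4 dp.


sigma = 162*1000 * 13.3e-6 * 1019 = 2195.5374 MPa


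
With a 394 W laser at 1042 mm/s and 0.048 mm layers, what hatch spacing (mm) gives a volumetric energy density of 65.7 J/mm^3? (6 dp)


h = 394 / (65.7*1042*0.048) = 0.119901 mm


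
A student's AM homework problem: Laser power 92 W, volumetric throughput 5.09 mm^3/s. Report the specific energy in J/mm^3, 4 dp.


SE = 92 / 5.09 = 18.0747 J/mm^3


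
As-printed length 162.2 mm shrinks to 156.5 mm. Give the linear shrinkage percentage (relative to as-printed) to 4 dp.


Shrinkage = ((162.2-156.5)/162.2)*100 = 3.5142 %


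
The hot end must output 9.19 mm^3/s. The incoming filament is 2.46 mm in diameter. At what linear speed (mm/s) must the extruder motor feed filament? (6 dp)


A = pi*(2.46/2)^2 = 4.752916
v = 9.19 / 4.752916 = 1.93355 mm/s


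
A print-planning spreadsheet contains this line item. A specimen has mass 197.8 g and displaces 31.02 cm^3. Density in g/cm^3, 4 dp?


rho = 197.8 / 31.02 = 6.3765 g/cm^3


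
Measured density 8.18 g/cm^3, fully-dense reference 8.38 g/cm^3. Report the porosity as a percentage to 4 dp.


Porosity = (1-8.18/8.38)*100 = 2.3866 %


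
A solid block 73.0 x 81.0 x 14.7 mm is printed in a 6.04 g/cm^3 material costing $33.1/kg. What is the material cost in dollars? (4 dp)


V = 73.0 * 81.0 * 14.7 = 86921.1 mm^3 = 86.9211 cm^3
Mass = 86.9211 * 6.04 / 1000 = 0.52500344 kg
Cost = 0.52500344 * 33.1 = 17.3776 $


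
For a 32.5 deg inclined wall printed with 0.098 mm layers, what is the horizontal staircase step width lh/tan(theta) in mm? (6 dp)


step = 0.098 / tan(32.5) = 0.153829 mm


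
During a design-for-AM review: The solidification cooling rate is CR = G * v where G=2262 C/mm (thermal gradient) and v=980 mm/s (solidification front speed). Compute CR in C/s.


CR = 2262 * 980 = 2216760 C/s


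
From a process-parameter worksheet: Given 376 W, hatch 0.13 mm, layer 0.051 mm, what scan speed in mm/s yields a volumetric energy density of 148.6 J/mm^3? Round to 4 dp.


v = 376 / (148.6*0.13*0.051) = 381.6414 mm/s


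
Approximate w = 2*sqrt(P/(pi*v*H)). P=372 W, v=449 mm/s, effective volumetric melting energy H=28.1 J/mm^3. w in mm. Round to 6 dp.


w = 2*sqrt(372/(pi*449*28.1)) = 0.193754 mm


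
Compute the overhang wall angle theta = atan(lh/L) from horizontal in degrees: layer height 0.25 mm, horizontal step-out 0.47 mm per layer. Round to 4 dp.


angle = atan(0.25/0.47) = 28.0092 degrees


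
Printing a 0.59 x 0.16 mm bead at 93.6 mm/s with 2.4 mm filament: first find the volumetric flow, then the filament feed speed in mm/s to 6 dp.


Q = 0.59 * 0.16 * 93.6 = 8.83584 mm^3/s
A_fil = pi*(2.4/2)^2 = 4.52389342 mm^2
v_feed = 8.83584 / 4.52389342 = 1.953149 mm/s


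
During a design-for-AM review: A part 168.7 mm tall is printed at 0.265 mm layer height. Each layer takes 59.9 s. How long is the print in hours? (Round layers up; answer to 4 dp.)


Layers = ceil(168.7/0.265) = 637
t = 637 * 59.9 / 3600 = 10.599 hrs


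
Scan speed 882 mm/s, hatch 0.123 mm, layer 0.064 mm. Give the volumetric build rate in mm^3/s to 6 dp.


Rate = 882 * 0.123 * 0.064 = 6.943104 mm^3/s


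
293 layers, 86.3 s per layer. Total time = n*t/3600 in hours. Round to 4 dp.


t = 293 * 86.3 / 3600 = 7.0239 hrs


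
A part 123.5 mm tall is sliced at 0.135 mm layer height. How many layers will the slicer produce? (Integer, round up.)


Layers = ceil(123.5/0.135) = 915


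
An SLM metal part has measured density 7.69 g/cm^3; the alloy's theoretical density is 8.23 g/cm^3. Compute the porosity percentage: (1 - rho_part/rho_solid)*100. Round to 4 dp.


Porosity = (1-7.69/8.23)*100 = 6.5614 %


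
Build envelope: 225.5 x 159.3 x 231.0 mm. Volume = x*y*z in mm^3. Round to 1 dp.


V = 225.5 * 159.3 * 231.0 = 8298016.7 mm^3


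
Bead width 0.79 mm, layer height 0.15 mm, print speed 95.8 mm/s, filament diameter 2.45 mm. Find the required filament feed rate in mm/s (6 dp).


Q = 0.79 * 0.15 * 95.8 = 11.3523 mm^3/s
A_fil = pi*(2.45/2)^2 = 4.71435248 mm^2
v_feed = 11.3523 / 4.71435248 = 2.40803 mm/s


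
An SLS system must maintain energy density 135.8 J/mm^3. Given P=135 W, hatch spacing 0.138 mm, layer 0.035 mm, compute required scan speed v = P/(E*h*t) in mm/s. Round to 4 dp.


v = 135 / (135.8*0.138*0.035) = 205.8197 mm/s


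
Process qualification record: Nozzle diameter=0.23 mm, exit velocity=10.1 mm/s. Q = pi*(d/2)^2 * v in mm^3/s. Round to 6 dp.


A = pi*(0.23/2)^2 = 0.04154756 mm^2
Q = 0.04154756 * 10.1 = 0.41963 mm^3/s


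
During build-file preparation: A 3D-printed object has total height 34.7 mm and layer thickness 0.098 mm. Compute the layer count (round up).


Layers = ceil(34.7/0.098) = 355


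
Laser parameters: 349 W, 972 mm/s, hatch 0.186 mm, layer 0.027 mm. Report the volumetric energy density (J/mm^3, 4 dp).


E = 349 / (972*0.186*0.027) = 71.4961 J/mm^3


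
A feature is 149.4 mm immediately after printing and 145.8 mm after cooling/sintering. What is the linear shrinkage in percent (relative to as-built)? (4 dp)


Shrinkage = ((149.4-145.8)/149.4)*100 = 2.4096 %


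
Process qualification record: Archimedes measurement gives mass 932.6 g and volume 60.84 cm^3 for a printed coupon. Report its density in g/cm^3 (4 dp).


rho = 932.6 / 60.84 = 15.3287 g/cm^3


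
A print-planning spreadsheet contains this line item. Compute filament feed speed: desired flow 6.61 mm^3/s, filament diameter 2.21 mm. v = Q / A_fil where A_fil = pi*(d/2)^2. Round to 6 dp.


A = pi*(2.21/2)^2 = 3.835963
v = 6.61 / 3.835963 = 1.723166 mm/s


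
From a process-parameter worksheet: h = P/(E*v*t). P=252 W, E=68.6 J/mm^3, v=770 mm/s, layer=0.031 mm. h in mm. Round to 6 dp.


h = 252 / (68.6*770*0.031) = 0.153895 mm


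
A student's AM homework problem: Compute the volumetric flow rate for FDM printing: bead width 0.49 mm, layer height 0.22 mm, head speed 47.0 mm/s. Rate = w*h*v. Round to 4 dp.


Rate = 0.49 * 0.22 * 47.0 = 5.0666 mm^3/s


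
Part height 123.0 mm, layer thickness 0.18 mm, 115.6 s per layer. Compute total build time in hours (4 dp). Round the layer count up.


Layers = ceil(123.0/0.18) = 684
t = 684 * 115.6 / 3600 = 21.964 hrs


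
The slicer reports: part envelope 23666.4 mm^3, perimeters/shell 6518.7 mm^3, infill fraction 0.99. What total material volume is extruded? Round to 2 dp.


V_infill = (23666.4 - 6518.7) * 0.99 = 16976.22
V_total = 6518.7 + 16976.22 = 23494.92 mm^3


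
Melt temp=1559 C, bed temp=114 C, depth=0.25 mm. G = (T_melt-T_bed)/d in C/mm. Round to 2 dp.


G = (1559-114)/0.25 = 5780.0 C/mm


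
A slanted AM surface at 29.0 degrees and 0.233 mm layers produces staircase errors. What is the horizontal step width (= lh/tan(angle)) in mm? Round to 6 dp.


step = 0.233 / tan(29.0) = 0.420343 mm


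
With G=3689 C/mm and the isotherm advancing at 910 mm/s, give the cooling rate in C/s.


CR = 3689 * 910 = 3356990 C/s


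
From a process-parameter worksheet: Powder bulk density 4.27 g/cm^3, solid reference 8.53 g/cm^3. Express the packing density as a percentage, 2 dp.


Packing = (4.27/8.53)*100 = 50.06 %


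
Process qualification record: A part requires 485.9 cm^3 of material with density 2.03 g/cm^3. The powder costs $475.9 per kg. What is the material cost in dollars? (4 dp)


Mass = 485.9*2.03/1000 = 0.986377 kg
Cost = 0.986377 * 475.9 = 469.4168 $


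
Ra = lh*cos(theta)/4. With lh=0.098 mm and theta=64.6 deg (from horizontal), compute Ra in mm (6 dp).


Ra = 0.098 * cos(64.6) / 4 = 0.010509 mm


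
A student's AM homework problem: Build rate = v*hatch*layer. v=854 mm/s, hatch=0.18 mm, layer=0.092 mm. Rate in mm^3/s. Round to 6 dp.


Rate = 854 * 0.18 * 0.092 = 14.14224 mm^3/s


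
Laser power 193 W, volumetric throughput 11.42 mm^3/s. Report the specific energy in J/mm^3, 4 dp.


SE = 193 / 11.42 = 16.9002 J/mm^3


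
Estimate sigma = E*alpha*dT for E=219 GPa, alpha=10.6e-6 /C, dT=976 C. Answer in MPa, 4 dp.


sigma = 219*1000 * 10.6e-6 * 976 = 2265.6864 MPa


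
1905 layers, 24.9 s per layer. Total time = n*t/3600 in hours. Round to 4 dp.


t = 1905 * 24.9 / 3600 = 13.1763 hrs


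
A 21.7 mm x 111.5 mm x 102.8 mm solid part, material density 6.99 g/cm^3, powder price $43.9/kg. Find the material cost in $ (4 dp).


V = 21.7 * 111.5 * 102.8 = 248729.74 mm^3 = 248.72974 cm^3
Mass = 248.72974 * 6.99 / 1000 = 1.73862088 kg
Cost = 1.73862088 * 43.9 = 76.3255 $


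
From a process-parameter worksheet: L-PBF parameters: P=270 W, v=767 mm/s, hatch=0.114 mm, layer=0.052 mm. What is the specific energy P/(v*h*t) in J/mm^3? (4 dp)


Build rate = 767 * 0.114 * 0.052 = 4.546776 mm^3/s
SE = 270 / 4.546776 = 59.3827 J/mm^3


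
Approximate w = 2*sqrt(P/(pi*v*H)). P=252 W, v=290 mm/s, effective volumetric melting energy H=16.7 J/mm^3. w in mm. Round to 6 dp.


w = 2*sqrt(252/(pi*290*16.7)) = 0.257394 mm


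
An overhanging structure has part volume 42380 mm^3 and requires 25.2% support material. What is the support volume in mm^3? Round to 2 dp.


V_support = 42380 * 0.252 = 10679.76 mm^3


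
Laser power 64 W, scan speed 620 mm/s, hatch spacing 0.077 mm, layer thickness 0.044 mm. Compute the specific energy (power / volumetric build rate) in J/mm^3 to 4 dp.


Build rate = 620 * 0.077 * 0.044 = 2.10056 mm^3/s
SE = 64 / 2.10056 = 30.4681 J/mm^3


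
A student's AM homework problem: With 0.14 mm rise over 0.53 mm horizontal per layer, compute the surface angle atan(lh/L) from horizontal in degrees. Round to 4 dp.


angle = atan(0.14/0.53) = 14.7968 degrees


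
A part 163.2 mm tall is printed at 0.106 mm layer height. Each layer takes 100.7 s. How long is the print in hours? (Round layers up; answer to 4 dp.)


Layers = ceil(163.2/0.106) = 1540
t = 1540 * 100.7 / 3600 = 43.0772 hrs


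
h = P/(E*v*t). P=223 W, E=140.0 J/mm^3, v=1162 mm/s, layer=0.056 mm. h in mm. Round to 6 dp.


h = 223 / (140.0*1162*0.056) = 0.024478 mm


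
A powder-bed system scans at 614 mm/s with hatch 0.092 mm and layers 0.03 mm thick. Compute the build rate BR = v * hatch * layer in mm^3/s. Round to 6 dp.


Rate = 614 * 0.092 * 0.03 = 1.69464 mm^3/s


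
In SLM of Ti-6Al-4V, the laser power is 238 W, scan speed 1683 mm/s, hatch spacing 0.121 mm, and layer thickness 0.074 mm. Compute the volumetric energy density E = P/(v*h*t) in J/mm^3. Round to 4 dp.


E = 238 / (1683*0.121*0.074) = 15.7934 J/mm^3


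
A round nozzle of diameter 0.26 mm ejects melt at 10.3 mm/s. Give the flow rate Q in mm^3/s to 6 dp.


A = pi*(0.26/2)^2 = 0.05309292 mm^2
Q = 0.05309292 * 10.3 = 0.546857 mm^3/s


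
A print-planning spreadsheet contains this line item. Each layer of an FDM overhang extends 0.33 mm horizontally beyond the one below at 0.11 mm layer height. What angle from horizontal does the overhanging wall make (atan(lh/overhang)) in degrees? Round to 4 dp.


angle = atan(0.11/0.33) = 18.4349 degrees


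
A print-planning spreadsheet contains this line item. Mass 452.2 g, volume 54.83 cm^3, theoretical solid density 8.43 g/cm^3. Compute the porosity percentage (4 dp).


rho_part = 452.2 / 54.83 = 8.24730987 g/cm^3
Porosity = (1 - 8.24730987/8.43)*100 = 2.1671 %


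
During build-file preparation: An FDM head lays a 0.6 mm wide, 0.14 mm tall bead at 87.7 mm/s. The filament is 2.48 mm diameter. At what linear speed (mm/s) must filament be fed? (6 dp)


Q = 0.6 * 0.14 * 87.7 = 7.3668 mm^3/s
A_fil = pi*(2.48/2)^2 = 4.83051286 mm^2
v_feed = 7.3668 / 4.83051286 = 1.525055 mm/s


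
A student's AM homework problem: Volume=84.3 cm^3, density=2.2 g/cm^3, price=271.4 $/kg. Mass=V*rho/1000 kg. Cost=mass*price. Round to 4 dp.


Mass = 84.3*2.2/1000 = 0.18546 kg
Cost = 0.18546 * 271.4 = 50.3338 $


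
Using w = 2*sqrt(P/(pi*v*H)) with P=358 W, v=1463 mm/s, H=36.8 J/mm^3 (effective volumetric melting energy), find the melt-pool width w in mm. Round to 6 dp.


w = 2*sqrt(358/(pi*1463*36.8)) = 0.092013 mm


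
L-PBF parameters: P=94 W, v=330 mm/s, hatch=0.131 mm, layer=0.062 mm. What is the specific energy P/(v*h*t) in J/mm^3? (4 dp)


Build rate = 330 * 0.131 * 0.062 = 2.68026 mm^3/s
SE = 94 / 2.68026 = 35.0712 J/mm^3


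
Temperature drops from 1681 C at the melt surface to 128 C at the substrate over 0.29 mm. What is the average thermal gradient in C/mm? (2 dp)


G = (1681-128)/0.29 = 5355.17 C/mm


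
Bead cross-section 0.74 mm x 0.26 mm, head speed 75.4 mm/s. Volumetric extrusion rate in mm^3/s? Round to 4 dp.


Rate = 0.74 * 0.26 * 75.4 = 14.507 mm^3/s


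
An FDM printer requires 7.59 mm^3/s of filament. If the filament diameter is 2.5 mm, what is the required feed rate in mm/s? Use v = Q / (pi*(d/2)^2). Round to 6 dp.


A = pi*(2.5/2)^2 = 4.908739
v = 7.59 / 4.908739 = 1.546222 mm/s


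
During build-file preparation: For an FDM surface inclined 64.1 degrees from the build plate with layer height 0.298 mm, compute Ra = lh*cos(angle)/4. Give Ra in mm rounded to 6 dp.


Ra = 0.298 * cos(64.1) / 4 = 0.032542 mm


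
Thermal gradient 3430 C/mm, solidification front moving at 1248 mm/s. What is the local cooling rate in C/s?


CR = 3430 * 1248 = 4280640 C/s


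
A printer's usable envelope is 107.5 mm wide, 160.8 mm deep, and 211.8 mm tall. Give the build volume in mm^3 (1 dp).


V = 107.5 * 160.8 * 211.8 = 3661174.8 mm^3


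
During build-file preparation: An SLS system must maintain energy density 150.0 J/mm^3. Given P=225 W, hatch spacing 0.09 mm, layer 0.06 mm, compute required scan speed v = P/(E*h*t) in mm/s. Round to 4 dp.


v = 225 / (150.0*0.09*0.06) = 277.7778 mm/s


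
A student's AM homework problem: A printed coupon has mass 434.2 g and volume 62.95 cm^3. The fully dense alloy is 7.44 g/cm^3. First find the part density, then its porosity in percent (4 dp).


rho_part = 434.2 / 62.95 = 6.89753773 g/cm^3
Porosity = (1 - 6.89753773/7.44)*100 = 7.2912 %


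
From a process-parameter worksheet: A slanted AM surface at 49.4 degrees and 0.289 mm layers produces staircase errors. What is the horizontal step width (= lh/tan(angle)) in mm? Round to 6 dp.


step = 0.289 / tan(49.4) = 0.247703 mm


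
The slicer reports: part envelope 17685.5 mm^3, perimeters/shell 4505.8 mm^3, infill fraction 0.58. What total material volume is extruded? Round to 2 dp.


V_infill = (17685.5 - 4505.8) * 0.58 = 7644.23
V_total = 4505.8 + 7644.23 = 12150.03 mm^3


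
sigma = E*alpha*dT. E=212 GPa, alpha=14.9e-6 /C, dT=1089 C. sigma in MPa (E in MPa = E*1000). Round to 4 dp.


sigma = 212*1000 * 14.9e-6 * 1089 = 3439.9332 MPa


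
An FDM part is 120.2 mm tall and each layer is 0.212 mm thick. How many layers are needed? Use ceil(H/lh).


Layers = ceil(120.2/0.212) = 567


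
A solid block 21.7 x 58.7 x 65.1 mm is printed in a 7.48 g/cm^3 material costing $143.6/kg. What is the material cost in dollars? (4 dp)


V = 21.7 * 58.7 * 65.1 = 82923.729 mm^3 = 82.923729 cm^3
Mass = 82.923729 * 7.48 / 1000 = 0.62026949 kg
Cost = 0.62026949 * 143.6 = 89.0707 $


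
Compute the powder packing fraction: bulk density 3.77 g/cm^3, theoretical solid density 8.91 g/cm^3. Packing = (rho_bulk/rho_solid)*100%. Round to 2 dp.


Packing = (3.77/8.91)*100 = 42.31 %


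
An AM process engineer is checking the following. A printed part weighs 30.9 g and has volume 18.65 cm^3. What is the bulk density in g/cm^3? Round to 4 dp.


rho = 30.9 / 18.65 = 1.6568 g/cm^3


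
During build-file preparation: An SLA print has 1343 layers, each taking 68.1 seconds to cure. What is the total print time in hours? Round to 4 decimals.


t = 1343 * 68.1 / 3600 = 25.4051 hrs


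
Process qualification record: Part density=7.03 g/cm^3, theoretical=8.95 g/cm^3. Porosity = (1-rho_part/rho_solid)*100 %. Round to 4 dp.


Porosity = (1-7.03/8.95)*100 = 21.4525 %


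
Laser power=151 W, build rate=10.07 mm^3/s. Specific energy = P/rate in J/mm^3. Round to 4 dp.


SE = 151 / 10.07 = 14.995 J/mm^3


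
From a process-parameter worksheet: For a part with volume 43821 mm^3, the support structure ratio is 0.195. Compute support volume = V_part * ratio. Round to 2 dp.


V_support = 43821 * 0.195 = 8545.1 mm^3


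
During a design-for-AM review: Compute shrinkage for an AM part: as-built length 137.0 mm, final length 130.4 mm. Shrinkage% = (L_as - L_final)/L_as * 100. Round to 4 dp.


Shrinkage = ((137.0-130.4)/137.0)*100 = 4.8175 %


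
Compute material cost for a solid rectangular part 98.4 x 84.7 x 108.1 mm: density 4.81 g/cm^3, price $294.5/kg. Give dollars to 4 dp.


V = 98.4 * 84.7 * 108.1 = 900957.288 mm^3 = 900.957288 cm^3
Mass = 900.957288 * 4.81 / 1000 = 4.33360456 kg
Cost = 4.33360456 * 294.5 = 1276.2465 $


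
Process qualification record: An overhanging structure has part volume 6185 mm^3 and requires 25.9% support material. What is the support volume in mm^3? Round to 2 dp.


V_support = 6185 * 0.259 = 1601.92 mm^3


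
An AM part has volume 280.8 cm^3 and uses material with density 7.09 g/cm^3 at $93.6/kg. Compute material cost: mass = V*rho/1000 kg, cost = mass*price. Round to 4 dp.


Mass = 280.8*7.09/1000 = 1.990872 kg
Cost = 1.990872 * 93.6 = 186.3456 $


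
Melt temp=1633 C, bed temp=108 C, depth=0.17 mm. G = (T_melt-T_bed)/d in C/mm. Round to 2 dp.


G = (1633-108)/0.17 = 8970.59 C/mm


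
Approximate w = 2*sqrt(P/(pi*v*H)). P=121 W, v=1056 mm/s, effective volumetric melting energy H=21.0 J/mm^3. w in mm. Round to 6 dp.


w = 2*sqrt(121/(pi*1056*21.0)) = 0.08335 mm


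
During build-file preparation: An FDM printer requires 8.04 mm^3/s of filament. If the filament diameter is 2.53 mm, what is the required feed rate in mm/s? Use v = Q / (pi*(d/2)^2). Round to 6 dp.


A = pi*(2.53/2)^2 = 5.027255
v = 8.04 / 5.027255 = 1.599282 mm/s


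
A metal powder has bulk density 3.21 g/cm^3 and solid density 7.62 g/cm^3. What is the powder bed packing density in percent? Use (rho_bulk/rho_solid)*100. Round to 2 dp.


Packing = (3.21/7.62)*100 = 42.13 %


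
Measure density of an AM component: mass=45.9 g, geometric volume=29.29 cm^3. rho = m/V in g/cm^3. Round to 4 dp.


rho = 45.9 / 29.29 = 1.5671 g/cm^3


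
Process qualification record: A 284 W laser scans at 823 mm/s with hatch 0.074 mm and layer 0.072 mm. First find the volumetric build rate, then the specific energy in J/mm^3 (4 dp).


Build rate = 823 * 0.074 * 0.072 = 4.384944 mm^3/s
SE = 284 / 4.384944 = 64.7671 J/mm^3


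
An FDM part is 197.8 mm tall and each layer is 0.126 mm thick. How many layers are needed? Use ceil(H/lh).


Layers = ceil(197.8/0.126) = 1570


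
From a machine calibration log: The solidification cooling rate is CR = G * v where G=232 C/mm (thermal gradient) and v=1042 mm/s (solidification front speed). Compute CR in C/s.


CR = 232 * 1042 = 241744 C/s


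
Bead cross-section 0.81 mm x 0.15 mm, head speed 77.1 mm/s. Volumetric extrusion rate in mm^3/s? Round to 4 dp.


Rate = 0.81 * 0.15 * 77.1 = 9.3677 mm^3/s


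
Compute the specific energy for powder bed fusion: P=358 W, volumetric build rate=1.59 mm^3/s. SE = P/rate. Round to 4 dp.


SE = 358 / 1.59 = 225.1572 J/mm^3


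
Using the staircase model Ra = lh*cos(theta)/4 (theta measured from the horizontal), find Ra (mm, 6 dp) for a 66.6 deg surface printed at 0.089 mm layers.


Ra = 0.089 * cos(66.6) / 4 = 0.008837 mm


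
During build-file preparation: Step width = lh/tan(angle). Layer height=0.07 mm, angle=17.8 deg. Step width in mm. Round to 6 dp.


step = 0.07 / tan(17.8) = 0.218024 mm


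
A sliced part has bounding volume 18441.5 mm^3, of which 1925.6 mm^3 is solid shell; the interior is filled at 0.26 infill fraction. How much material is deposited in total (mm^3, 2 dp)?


V_infill = (18441.5 - 1925.6) * 0.26 = 4294.13
V_total = 1925.6 + 4294.13 = 6219.73 mm^3


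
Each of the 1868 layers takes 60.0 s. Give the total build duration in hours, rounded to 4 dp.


t = 1868 * 60.0 / 3600 = 31.1333 hrs


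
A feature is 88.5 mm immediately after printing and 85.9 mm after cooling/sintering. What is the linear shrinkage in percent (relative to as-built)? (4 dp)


Shrinkage = ((88.5-85.9)/88.5)*100 = 2.9379 %


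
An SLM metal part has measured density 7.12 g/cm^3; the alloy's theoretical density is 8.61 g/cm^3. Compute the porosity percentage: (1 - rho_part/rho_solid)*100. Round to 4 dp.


Porosity = (1-7.12/8.61)*100 = 17.3055 %


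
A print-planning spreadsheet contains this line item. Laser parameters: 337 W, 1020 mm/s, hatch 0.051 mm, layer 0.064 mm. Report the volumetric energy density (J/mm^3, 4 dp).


E = 337 / (1020*0.051*0.064) = 101.2231 J/mm^3


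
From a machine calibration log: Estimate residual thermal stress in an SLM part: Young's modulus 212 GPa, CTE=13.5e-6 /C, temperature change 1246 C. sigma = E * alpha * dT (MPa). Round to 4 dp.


sigma = 212*1000 * 13.5e-6 * 1246 = 3566.052 MPa


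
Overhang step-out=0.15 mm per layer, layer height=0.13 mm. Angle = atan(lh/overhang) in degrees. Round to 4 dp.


angle = atan(0.13/0.15) = 40.9144 degrees


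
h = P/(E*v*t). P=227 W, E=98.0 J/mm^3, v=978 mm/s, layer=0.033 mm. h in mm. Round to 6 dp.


h = 227 / (98.0*978*0.033) = 0.071771 mm


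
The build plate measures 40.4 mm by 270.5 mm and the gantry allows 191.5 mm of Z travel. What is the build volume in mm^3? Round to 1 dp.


V = 40.4 * 270.5 * 191.5 = 2092750.3 mm^3


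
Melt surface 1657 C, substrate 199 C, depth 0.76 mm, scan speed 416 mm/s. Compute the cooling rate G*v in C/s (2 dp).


G = (1657-199)/0.76 = 1918.42105263 C/mm
CR = 1918.42105263 * 416 = 798063.16 C/s


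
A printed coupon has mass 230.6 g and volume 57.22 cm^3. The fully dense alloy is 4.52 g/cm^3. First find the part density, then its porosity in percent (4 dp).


rho_part = 230.6 / 57.22 = 4.03005942 g/cm^3
Porosity = (1 - 4.03005942/4.52)*100 = 10.8394 %


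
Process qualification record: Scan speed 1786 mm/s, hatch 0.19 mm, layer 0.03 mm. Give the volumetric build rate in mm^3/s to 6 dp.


Rate = 1786 * 0.19 * 0.03 = 10.1802 mm^3/s


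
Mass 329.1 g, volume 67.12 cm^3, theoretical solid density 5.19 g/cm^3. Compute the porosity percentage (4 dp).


rho_part = 329.1 / 67.12 = 4.90315852 g/cm^3
Porosity = (1 - 4.90315852/5.19)*100 = 5.5268 %


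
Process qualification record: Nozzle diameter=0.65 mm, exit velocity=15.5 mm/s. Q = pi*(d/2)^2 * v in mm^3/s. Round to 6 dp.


A = pi*(0.65/2)^2 = 0.33183072 mm^2
Q = 0.33183072 * 15.5 = 5.143376 mm^3/s


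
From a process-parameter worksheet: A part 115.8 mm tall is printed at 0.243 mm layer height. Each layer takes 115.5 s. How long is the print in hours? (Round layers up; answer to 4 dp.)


Layers = ceil(115.8/0.243) = 477
t = 477 * 115.5 / 3600 = 15.3038 hrs


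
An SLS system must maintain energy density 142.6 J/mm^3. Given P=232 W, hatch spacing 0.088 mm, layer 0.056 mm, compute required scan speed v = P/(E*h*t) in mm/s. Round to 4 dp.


v = 232 / (142.6*0.088*0.056) = 330.1397 mm/s


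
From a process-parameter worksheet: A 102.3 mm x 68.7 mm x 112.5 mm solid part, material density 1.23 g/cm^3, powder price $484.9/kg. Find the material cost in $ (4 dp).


V = 102.3 * 68.7 * 112.5 = 790651.125 mm^3 = 790.651125 cm^3
Mass = 790.651125 * 1.23 / 1000 = 0.97250088 kg
Cost = 0.97250088 * 484.9 = 471.5657 $


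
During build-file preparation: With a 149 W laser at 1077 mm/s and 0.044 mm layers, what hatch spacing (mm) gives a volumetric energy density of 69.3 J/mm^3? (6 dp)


h = 149 / (69.3*1077*0.044) = 0.045372 mm


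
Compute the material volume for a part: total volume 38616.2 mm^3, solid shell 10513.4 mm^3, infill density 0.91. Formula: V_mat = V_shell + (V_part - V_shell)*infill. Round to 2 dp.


V_infill = (38616.2 - 10513.4) * 0.91 = 25573.55
V_total = 10513.4 + 25573.55 = 36086.95 mm^3


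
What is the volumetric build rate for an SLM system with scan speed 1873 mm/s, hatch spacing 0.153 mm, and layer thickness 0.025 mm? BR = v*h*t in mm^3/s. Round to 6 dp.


Rate = 1873 * 0.153 * 0.025 = 7.164225 mm^3/s


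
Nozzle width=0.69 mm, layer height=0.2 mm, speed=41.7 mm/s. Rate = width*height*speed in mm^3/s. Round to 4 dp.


Rate = 0.69 * 0.2 * 41.7 = 5.7546 mm^3/s


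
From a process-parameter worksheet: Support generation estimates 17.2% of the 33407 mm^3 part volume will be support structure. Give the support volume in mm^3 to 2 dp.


V_support = 33407 * 0.172 = 5746.0 mm^3


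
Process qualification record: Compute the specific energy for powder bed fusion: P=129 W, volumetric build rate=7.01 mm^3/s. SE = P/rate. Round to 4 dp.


SE = 129 / 7.01 = 18.4023 J/mm^3


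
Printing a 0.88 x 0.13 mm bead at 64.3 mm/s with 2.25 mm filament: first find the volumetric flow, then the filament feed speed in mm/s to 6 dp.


Q = 0.88 * 0.13 * 64.3 = 7.35592 mm^3/s
A_fil = pi*(2.25/2)^2 = 3.9760782 mm^2
v_feed = 7.35592 / 3.9760782 = 1.850044 mm/s


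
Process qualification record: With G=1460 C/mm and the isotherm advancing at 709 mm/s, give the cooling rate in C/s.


CR = 1460 * 709 = 1035140 C/s


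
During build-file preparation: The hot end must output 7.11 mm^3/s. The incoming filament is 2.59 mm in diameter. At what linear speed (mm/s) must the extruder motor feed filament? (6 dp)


A = pi*(2.59/2)^2 = 5.268529
v = 7.11 / 5.268529 = 1.349523 mm/s


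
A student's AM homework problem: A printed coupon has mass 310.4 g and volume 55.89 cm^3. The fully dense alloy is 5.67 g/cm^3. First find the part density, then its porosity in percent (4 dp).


rho_part = 310.4 / 55.89 = 5.55376633 g/cm^3
Porosity = (1 - 5.55376633/5.67)*100 = 2.05 %


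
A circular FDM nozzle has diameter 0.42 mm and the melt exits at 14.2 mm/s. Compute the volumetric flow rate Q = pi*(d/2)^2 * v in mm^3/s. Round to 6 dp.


A = pi*(0.42/2)^2 = 0.13854424 mm^2
Q = 0.13854424 * 14.2 = 1.967328 mm^3/s


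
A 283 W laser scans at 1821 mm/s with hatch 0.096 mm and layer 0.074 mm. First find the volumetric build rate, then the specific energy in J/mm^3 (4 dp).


Build rate = 1821 * 0.096 * 0.074 = 12.936384 mm^3/s
SE = 283 / 12.936384 = 21.8763 J/mm^3


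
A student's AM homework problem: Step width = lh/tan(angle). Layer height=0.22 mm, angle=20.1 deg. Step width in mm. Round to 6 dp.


step = 0.22 / tan(20.1) = 0.601178 mm


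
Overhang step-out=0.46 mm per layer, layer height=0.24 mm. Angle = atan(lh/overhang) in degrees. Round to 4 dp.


angle = atan(0.24/0.46) = 27.5528 degrees


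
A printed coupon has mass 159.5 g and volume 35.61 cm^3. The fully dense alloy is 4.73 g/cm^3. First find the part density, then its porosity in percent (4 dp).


rho_part = 159.5 / 35.61 = 4.47907891 g/cm^3
Porosity = (1 - 4.47907891/4.73)*100 = 5.3049 %


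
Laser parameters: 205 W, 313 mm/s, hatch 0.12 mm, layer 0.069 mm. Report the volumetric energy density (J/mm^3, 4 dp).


E = 205 / (313*0.12*0.069) = 79.1005 J/mm^3


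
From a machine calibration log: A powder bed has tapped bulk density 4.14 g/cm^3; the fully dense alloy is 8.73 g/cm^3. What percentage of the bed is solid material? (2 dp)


Packing = (4.14/8.73)*100 = 47.42 %


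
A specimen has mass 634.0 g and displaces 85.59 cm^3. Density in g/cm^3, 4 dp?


rho = 634.0 / 85.59 = 7.4074 g/cm^3


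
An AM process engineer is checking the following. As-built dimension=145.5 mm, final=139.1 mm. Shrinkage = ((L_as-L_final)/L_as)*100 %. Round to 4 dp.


Shrinkage = ((145.5-139.1)/145.5)*100 = 4.3986 %


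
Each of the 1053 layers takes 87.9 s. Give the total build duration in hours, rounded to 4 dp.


t = 1053 * 87.9 / 3600 = 25.7108 hrs


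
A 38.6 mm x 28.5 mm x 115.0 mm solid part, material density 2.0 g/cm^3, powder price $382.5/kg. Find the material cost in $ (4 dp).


V = 38.6 * 28.5 * 115.0 = 126511.5 mm^3 = 126.5115 cm^3
Mass = 126.5115 * 2.0 / 1000 = 0.253023 kg
Cost = 0.253023 * 382.5 = 96.7813 $


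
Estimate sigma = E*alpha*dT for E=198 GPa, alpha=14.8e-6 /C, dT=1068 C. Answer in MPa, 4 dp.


sigma = 198*1000 * 14.8e-6 * 1068 = 3129.6672 MPa


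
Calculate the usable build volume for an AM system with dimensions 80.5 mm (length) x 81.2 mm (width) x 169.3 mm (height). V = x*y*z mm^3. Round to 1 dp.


V = 80.5 * 81.2 * 169.3 = 1106646.4 mm^3


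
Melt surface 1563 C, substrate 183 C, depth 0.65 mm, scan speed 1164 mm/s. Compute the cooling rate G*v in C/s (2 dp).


G = (1563-183)/0.65 = 2123.07692308 C/mm
CR = 2123.07692308 * 1164 = 2471261.54 C/s


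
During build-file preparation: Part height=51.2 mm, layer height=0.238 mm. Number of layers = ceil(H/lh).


Layers = ceil(51.2/0.238) = 216


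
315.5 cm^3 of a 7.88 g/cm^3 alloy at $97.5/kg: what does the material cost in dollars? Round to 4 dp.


Mass = 315.5*7.88/1000 = 2.48614 kg
Cost = 2.48614 * 97.5 = 242.3987 $


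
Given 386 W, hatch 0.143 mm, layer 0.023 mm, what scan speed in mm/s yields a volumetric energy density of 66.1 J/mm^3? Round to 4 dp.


v = 386 / (66.1*0.143*0.023) = 1775.5053 mm/s


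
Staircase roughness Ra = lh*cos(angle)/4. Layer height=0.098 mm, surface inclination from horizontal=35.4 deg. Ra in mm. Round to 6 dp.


Ra = 0.098 * cos(35.4) / 4 = 0.019971 mm


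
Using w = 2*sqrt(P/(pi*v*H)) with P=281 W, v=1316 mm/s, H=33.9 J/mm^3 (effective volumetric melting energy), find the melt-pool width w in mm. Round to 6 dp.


w = 2*sqrt(281/(pi*1316*33.9)) = 0.089553 mm


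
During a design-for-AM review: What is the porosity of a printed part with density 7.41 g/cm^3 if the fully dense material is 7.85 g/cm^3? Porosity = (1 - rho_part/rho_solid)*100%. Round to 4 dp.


Porosity = (1-7.41/7.85)*100 = 5.6051 %
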